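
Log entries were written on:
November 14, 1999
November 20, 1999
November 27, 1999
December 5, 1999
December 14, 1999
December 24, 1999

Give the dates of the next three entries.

January 4, 2000; January 16, 2000; January 29, 2000

Intervals are 6, 7, 8, 9, 10 days — an arithmetic progression with common difference 1.
Next gap: 11 days. December 24, 1999 + 11 days = January 4, 2000.
Next gap: 12 days. January 4, 2000 + 12 days = January 16, 2000.
Next gap: 13 days. January 16, 2000 + 13 days = January 29, 2000.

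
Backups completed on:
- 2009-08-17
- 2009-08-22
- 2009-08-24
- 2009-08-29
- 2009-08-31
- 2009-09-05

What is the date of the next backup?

The gap pattern 5, 2, 5, 2, 5 repeats every 2 events.
These are the Mondays and Saturdays of each week.
Next Monday: 2009-09-07.

2009-09-07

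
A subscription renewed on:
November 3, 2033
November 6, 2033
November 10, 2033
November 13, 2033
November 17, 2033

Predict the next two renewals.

November 20, 2033; November 24, 2033

Every event lands on a Thursday or Sunday (gaps cycle 3, 4, 3, 4).
So the schedule is: every Thursday and Sunday.
The following Sunday is November 20, 2033.
The following Thursday is November 24, 2033.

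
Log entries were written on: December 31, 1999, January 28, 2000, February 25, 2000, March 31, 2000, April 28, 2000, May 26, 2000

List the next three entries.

June 30, 2000; July 28, 2000; August 25, 2000

These are Fridays with 28, 28, 35, 28, 28-day gaps.
Each is the final Friday of its month — December 31, 1999 is past the 28th, so '4th Friday' doesn't fit.
Last Friday of June 2000: June 30, 2000.
July 2000 ends with Friday July 28, 2000.
August 2000 ends with Friday August 25, 2000.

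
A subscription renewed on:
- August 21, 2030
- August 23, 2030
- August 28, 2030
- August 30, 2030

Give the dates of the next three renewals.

Every event lands on a Wednesday or Friday (gaps cycle 2, 5, 2).
So the schedule is: every Wednesday and Friday.
The following Wednesday is September 4, 2030.
Next Friday: September 6, 2030.
The following Wednesday is September 11, 2030.

September 4, 2030; September 6, 2030; September 11, 2030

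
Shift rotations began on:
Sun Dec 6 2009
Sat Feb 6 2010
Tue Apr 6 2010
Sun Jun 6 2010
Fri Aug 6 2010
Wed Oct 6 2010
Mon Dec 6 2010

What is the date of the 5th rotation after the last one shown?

Thu Oct 6 2011

Each date is the 6th; the gaps (62, 59, 61, 61, 61, 61) track the month lengths.
The rule is the 6th of every 2 months.
February 2011: Sun Feb 6 2011.
April 2011: Wed Apr 6 2011.
Next: June 2011 → Mon Jun 6 2011.
August 2011: Sat Aug 6 2011.
October 2011: Thu Oct 6 2011.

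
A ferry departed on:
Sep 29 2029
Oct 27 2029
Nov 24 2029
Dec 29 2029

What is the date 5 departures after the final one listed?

May 25 2030

All Saturdays; the gaps (28, 28, 35) vary with month length.
This is the last Saturday of each month.
January 2030 ends with Saturday Jan 26 2030.
Last Saturday of February 2030: Feb 23 2030.
Last Saturday of March 2030: Mar 30 2030.
April 2030 ends with Saturday Apr 27 2030.
May 2030 ends with Saturday May 25 2030.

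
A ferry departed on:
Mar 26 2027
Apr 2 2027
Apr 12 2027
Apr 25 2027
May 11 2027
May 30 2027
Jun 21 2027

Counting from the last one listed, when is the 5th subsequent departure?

Nov 23 2027

Intervals are 7, 10, 13, 16, 19, 22 days — an arithmetic progression with common difference 3.
Next gap: 25 days. Jun 21 2027 + 25 days = Jul 16 2027.
Next gap: 28 days. Jul 16 2027 + 28 days = Aug 13 2027.
Next gap: 31 days. Aug 13 2027 + 31 days = Sep 13 2027.
Next gap: 34 days. Sep 13 2027 + 34 days = Oct 17 2027.
Next gap: 37 days. Oct 17 2027 + 37 days = Nov 23 2027.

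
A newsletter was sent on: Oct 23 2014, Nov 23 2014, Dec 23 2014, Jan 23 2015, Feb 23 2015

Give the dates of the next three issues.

Mar 23 2015, Apr 23 2015, May 23 2015

Each date is the 23rd; the gaps (31, 30, 31, 31) track the month lengths.
The rule is the 23rd of each month.
March 2015: Mar 23 2015.
April 2015: Apr 23 2015.
May 2015: May 23 2015.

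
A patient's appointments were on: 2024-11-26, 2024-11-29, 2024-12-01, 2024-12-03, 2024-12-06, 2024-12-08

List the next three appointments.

2024-12-10, 2024-12-13, 2024-12-15

The gap pattern 3, 2, 2, 3, 2 repeats every 3 events.
These are the Tuesdays, Fridays and Sundays of each week.
Next Tuesday: 2024-12-10.
Next Friday: 2024-12-13.
Next Sunday: 2024-12-15.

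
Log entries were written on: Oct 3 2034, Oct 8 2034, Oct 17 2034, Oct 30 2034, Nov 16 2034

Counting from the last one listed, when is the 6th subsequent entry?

Gaps: 5, 9, 13, 17 days — each gap is 4 larger than the previous one.
Next gap: 21 days. Nov 16 2034 + 21 days = Dec 7 2034.
Next gap: 25 days. Dec 7 2034 + 25 days = Jan 1 2035.
Next gap: 29 days. Jan 1 2035 + 29 days = Jan 30 2035.
Next gap: 33 days. Jan 30 2035 + 33 days = Mar 4 2035.
Next gap: 37 days. Mar 4 2035 + 37 days = Apr 10 2035.
Next gap: 41 days. Apr 10 2035 + 41 days = May 21 2035.

May 21 2035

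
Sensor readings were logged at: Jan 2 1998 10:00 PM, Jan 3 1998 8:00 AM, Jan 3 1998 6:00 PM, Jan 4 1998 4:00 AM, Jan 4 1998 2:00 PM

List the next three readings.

Jan 5 1998 12:00 AM, Jan 5 1998 10:00 AM, Jan 5 1998 8:00 PM

Gaps: 10, 10, 10, 10 hours — each event is 10 hours after the previous one.
Jan 4 1998 2:00 PM + 10 h = Jan 5 1998 12:00 AM.
Jan 5 1998 12:00 AM + 10 h = Jan 5 1998 10:00 AM.
Jan 5 1998 10:00 AM + 10 h = Jan 5 1998 8:00 PM.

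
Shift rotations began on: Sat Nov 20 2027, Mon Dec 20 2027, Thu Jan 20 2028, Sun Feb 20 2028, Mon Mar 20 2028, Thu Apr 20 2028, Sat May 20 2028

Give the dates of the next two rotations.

Each date is the 20th; the gaps (30, 31, 31, 29, 31, 30) track the month lengths.
The rule is the 20th of each month.
June 2028: Tue Jun 20 2028.
Next: July 2028 → Thu Jul 20 2028.

Tue Jun 20 2028, Thu Jul 20 2028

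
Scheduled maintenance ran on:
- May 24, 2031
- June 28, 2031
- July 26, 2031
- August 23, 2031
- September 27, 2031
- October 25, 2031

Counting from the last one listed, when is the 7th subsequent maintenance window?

Gaps: 35, 28, 28, 35, 28 days — a mix of 28 and 35. Every date is a Saturday.
Each is the 4th Saturday of its month.
4th Saturday of November 2031: November 22, 2031.
December 2031 — 4th Saturday is December 27, 2031.
January 2032 — 4th Saturday is January 24, 2032.
4th Saturday of February 2032: February 28, 2032.
4th Saturday of March 2032: March 27, 2032.
April 2032 — 4th Saturday is April 24, 2032.
4th Saturday of May 2032: May 22, 2032.

May 22, 2032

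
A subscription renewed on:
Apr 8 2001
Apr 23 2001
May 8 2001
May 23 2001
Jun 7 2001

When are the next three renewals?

Jun 22 2001, Jul 7 2001, Jul 22 2001

Every event comes 15 days after the last (15, 15, 15, 15).
Jun 7 2001 + 15 days = Jun 22 2001.
Jun 22 2001 + 15 days = Jul 7 2001.
Jul 7 2001 + 15 days = Jul 22 2001.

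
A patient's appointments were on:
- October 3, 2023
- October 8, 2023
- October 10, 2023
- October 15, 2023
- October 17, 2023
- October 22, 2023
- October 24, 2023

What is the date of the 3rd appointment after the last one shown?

November 5, 2023

Gaps: 5, 2, 5, 2, 5, 2 days — not constant, but cyclic with period 2.
The events fall on every Tuesday and Sunday.
Next Sunday: October 29, 2023.
Next Tuesday: October 31, 2023.
Next Sunday: November 5, 2023.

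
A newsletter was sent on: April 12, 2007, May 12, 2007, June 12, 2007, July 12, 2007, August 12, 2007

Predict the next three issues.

Each date is the 12th; the gaps (30, 31, 30, 31) track the month lengths.
The rule is the 12th of each month.
September 2007: September 12, 2007.
October 2007: October 12, 2007.
Next: November 2007 → November 12, 2007.

September 12, 2007; October 12, 2007; November 12, 2007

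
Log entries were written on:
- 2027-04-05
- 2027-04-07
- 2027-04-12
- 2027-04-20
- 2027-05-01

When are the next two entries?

2027-05-15, 2027-06-01

The spacing grows by 3 each time: 2, 5, 8, 11 days.
Next gap: 14 days. 2027-05-01 + 14 days = 2027-05-15.
Next gap: 17 days. 2027-05-15 + 17 days = 2027-06-01.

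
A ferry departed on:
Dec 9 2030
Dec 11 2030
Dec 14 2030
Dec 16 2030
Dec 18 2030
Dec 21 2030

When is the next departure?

Gaps: 2, 3, 2, 2, 3 days — not constant, but cyclic with period 3.
The events fall on every Monday, Wednesday and Saturday.
The following Monday is Dec 23 2030.

Dec 23 2030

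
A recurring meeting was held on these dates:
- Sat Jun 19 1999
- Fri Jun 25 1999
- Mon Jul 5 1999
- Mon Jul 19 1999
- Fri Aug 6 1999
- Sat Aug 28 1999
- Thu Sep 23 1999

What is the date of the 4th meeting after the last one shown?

Gaps: 6, 10, 14, 18, 22, 26 days — each gap is 4 larger than the previous one.
Next gap: 30 days. Thu Sep 23 1999 + 30 days = Sat Oct 23 1999.
Next gap: 34 days. Sat Oct 23 1999 + 34 days = Fri Nov 26 1999.
Next gap: 38 days. Fri Nov 26 1999 + 38 days = Mon Jan 3 2000.
Next gap: 42 days. Mon Jan 3 2000 + 42 days = Mon Feb 14 2000.

Mon Feb 14 2000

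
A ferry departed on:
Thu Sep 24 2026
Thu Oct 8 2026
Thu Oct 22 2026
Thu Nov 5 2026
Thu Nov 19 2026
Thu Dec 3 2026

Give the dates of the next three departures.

The spacing is 14, 14, 14, 14, 14 days — always 14 days.
Thu Dec 3 2026 + 14 days = Thu Dec 17 2026.
Thu Dec 17 2026 + 14 days = Thu Dec 31 2026.
Thu Dec 31 2026 + 14 days = Thu Jan 14 2027.

Thu Dec 17 2026, Thu Dec 31 2026, Thu Jan 14 2027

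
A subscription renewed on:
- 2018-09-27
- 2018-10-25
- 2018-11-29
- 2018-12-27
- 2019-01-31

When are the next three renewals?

2019-02-28, 2019-03-28, 2019-04-25

These are Thursdays with 28, 35, 28, 35-day gaps.
Each is the final Thursday of its month — 2018-11-29 is past the 28th, so '4th Thursday' doesn't fit.
Last Thursday of February 2019: 2019-02-28.
March 2019 ends with Thursday 2019-03-28.
Last Thursday of April 2019: 2019-04-25.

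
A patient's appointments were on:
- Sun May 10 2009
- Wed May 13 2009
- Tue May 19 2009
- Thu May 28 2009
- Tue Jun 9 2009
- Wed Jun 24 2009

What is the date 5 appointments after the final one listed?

Thu Oct 22 2009

Intervals are 3, 6, 9, 12, 15 days — an arithmetic progression with common difference 3.
Next gap: 18 days. Wed Jun 24 2009 + 18 days = Sun Jul 12 2009.
Next gap: 21 days. Sun Jul 12 2009 + 21 days = Sun Aug 2 2009.
Next gap: 24 days. Sun Aug 2 2009 + 24 days = Wed Aug 26 2009.
Next gap: 27 days. Wed Aug 26 2009 + 27 days = Tue Sep 22 2009.
Next gap: 30 days. Tue Sep 22 2009 + 30 days = Thu Oct 22 2009.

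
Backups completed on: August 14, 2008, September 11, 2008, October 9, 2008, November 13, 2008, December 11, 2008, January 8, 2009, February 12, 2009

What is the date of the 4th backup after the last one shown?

These are Thursdays at 28- or 35-day spacing (28, 28, 35, 28, 28, 35).
The pattern: 2nd Thursday of the month.
2nd Thursday of March 2009: March 12, 2009.
2nd Thursday of April 2009: April 9, 2009.
2nd Thursday of May 2009: May 14, 2009.
2nd Thursday of June 2009: June 11, 2009.

June 11, 2009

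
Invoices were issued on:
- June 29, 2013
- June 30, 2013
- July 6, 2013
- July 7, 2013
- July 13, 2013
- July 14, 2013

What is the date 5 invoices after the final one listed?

Every event lands on a Saturday or Sunday (gaps cycle 1, 6, 1, 6, 1).
So the schedule is: every Saturday and Sunday.
Next Saturday: July 20, 2013.
The following Sunday is July 21, 2013.
The following Saturday is July 27, 2013.
The following Sunday is July 28, 2013.
The following Saturday is August 3, 2013.

August 3, 2013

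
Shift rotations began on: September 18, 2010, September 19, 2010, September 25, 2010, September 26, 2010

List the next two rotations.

Gaps: 1, 6, 1 days — not constant, but cyclic with period 2.
The events fall on every Saturday and Sunday.
The following Saturday is October 2, 2010.
The following Sunday is October 3, 2010.

October 2, 2010; October 3, 2010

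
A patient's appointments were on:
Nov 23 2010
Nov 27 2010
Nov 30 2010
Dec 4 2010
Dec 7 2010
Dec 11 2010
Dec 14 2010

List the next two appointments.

The gap pattern 4, 3, 4, 3, 4, 3 repeats every 2 events.
These are the Tuesdays and Saturdays of each week.
The following Saturday is Dec 18 2010.
The following Tuesday is Dec 21 2010.

Dec 18 2010, Dec 21 2010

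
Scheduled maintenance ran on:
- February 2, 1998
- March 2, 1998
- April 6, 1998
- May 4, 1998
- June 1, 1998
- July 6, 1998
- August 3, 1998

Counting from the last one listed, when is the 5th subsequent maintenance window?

All dates are Mondays, 28, 35, 28, 28, 35, 28 days apart.
Specifically, the 1st Monday of each month.
1st Monday of September 1998: September 7, 1998.
October 1998 — 1st Monday is October 5, 1998.
November 1998 — 1st Monday is November 2, 1998.
December 1998 — 1st Monday is December 7, 1998.
January 1999 — 1st Monday is January 4, 1999.

January 4, 1999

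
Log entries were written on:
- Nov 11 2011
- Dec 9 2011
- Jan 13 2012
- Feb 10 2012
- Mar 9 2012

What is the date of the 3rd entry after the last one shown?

Gaps: 28, 35, 28, 28 days — a mix of 28 and 35. Every date is a Friday.
Each is the 2nd Friday of its month.
2nd Friday of April 2012: Apr 13 2012.
May 2012 — 2nd Friday is May 11 2012.
2nd Friday of June 2012: Jun 8 2012.

Jun 8 2012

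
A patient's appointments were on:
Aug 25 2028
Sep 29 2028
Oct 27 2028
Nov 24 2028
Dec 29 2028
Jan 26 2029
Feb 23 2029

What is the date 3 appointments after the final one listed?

All Fridays; the gaps (35, 28, 28, 35, 28, 28) vary with month length.
This is the last Friday of each month.
Last Friday of March 2029: Mar 30 2029.
April 2029 ends with Friday Apr 27 2029.
Last Friday of May 2029: May 25 2029.

May 25 2029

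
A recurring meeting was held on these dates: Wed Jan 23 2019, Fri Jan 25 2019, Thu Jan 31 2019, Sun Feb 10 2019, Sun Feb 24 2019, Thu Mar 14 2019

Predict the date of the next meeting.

Fri Apr 5 2019

Intervals are 2, 6, 10, 14, 18 days — an arithmetic progression with common difference 4.
Next gap: 22 days. Thu Mar 14 2019 + 22 days = Fri Apr 5 2019.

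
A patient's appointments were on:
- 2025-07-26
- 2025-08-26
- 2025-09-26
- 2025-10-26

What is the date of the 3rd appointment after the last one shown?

2026-01-26

The day-of-month is always 26 (31, 31, 30 days between events).
So this recurs on the 26th of each month.
November 2025: 2025-11-26.
December 2025: 2025-12-26.
Next: January 2026 → 2026-01-26.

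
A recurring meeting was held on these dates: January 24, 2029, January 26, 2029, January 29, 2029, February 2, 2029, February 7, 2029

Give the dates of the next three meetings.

February 13, 2029; February 20, 2029; February 28, 2029

The spacing grows by 1 each time: 2, 3, 4, 5 days.
Next gap: 6 days. February 7, 2029 + 6 days = February 13, 2029.
Next gap: 7 days. February 13, 2029 + 7 days = February 20, 2029.
Next gap: 8 days. February 20, 2029 + 8 days = February 28, 2029.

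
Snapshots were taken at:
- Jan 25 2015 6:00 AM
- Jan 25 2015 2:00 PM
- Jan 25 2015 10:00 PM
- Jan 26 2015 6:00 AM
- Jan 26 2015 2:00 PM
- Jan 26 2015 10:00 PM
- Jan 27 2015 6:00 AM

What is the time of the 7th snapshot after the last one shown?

The interval is a steady 8 hours (8, 8, 8, 8, 8, 8).
Jan 27 2015 6:00 AM + 8 h = Jan 27 2015 2:00 PM.
Jan 27 2015 2:00 PM + 8 h = Jan 27 2015 10:00 PM.
Jan 27 2015 10:00 PM + 8 h = Jan 28 2015 6:00 AM.
Jan 28 2015 6:00 AM + 8 h = Jan 28 2015 2:00 PM.
Jan 28 2015 2:00 PM + 8 h = Jan 28 2015 10:00 PM.
Jan 28 2015 10:00 PM + 8 h = Jan 29 2015 6:00 AM.
Jan 29 2015 6:00 AM + 8 h = Jan 29 2015 2:00 PM.

Jan 29 2015 2:00 PM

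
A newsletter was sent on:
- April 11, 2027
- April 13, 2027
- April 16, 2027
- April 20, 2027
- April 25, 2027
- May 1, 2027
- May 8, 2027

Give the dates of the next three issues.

Intervals are 2, 3, 4, 5, 6, 7 days — an arithmetic progression with common difference 1.
Next gap: 8 days. May 8, 2027 + 8 days = May 16, 2027.
Next gap: 9 days. May 16, 2027 + 9 days = May 25, 2027.
Next gap: 10 days. May 25, 2027 + 10 days = June 4, 2027.

May 16, 2027; May 25, 2027; June 4, 2027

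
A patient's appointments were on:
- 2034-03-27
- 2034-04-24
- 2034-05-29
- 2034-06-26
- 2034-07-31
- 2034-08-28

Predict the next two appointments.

2034-09-25, 2034-10-30

Every date is a Monday; gaps 28, 35, 28, 35, 28 days.
Each is the last Monday of its month (at least one falls on the 29th or later, ruling out '4th Monday').
Last Monday of September 2034: 2034-09-25.
Last Monday of October 2034: 2034-10-30.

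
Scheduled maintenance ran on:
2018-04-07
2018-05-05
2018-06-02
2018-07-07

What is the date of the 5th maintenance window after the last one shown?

All dates are Saturdays, 28, 28, 35 days apart.
Specifically, the 1st Saturday of each month.
August 2018 — 1st Saturday is 2018-08-04.
1st Saturday of September 2018: 2018-09-01.
October 2018 — 1st Saturday is 2018-10-06.
1st Saturday of November 2018: 2018-11-03.
1st Saturday of December 2018: 2018-12-01.

2018-12-01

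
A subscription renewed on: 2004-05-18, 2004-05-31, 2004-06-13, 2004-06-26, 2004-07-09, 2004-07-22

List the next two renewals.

Every event comes 13 days after the last (13, 13, 13, 13, 13).
2004-07-22 + 13 days = 2004-08-04.
2004-08-04 + 13 days = 2004-08-17.

2004-08-04, 2004-08-17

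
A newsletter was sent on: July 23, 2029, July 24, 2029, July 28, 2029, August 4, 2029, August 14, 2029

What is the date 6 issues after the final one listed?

Gaps: 1, 4, 7, 10 days — each gap is 3 larger than the previous one.
Next gap: 13 days. August 14, 2029 + 13 days = August 27, 2029.
Next gap: 16 days. August 27, 2029 + 16 days = September 12, 2029.
Next gap: 19 days. September 12, 2029 + 19 days = October 1, 2029.
Next gap: 22 days. October 1, 2029 + 22 days = October 23, 2029.
Next gap: 25 days. October 23, 2029 + 25 days = November 17, 2029.
Next gap: 28 days. November 17, 2029 + 28 days = December 15, 2029.

December 15, 2029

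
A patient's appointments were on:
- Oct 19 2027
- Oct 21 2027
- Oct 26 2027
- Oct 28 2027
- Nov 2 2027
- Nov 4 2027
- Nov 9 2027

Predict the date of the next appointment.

Nov 11 2027

Every event lands on a Tuesday or Thursday (gaps cycle 2, 5, 2, 5, 2, 5).
So the schedule is: every Tuesday and Thursday.
Next Thursday: Nov 11 2027.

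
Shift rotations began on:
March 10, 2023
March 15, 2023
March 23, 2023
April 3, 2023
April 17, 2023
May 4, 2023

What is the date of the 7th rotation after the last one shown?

Intervals are 5, 8, 11, 14, 17 days — an arithmetic progression with common difference 3.
Next gap: 20 days. May 4, 2023 + 20 days = May 24, 2023.
Next gap: 23 days. May 24, 2023 + 23 days = June 16, 2023.
Next gap: 26 days. June 16, 2023 + 26 days = July 12, 2023.
Next gap: 29 days. July 12, 2023 + 29 days = August 10, 2023.
Next gap: 32 days. August 10, 2023 + 32 days = September 11, 2023.
Next gap: 35 days. September 11, 2023 + 35 days = October 16, 2023.
Next gap: 38 days. October 16, 2023 + 38 days = November 23, 2023.

November 23, 2023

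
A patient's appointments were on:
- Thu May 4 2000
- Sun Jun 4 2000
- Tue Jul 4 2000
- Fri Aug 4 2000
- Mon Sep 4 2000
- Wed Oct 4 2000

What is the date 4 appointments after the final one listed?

Gaps: 31, 30, 31, 31, 30 days — not constant. Every event is on the 4th of the month.
Pattern: the 4th of each month.
November 2000: Sat Nov 4 2000.
Next: December 2000 → Mon Dec 4 2000.
January 2001: Thu Jan 4 2001.
Next: February 2001 → Sun Feb 4 2001.

Sun Feb 4 2001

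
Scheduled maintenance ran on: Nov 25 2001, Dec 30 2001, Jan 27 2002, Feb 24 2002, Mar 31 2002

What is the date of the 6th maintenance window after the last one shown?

All Sundays; the gaps (35, 28, 28, 35) vary with month length.
This is the last Sunday of each month.
April 2002 ends with Sunday Apr 28 2002.
May 2002 ends with Sunday May 26 2002.
June 2002 ends with Sunday Jun 30 2002.
Last Sunday of July 2002: Jul 28 2002.
August 2002 ends with Sunday Aug 25 2002.
September 2002 ends with Sunday Sep 29 2002.

Sep 29 2002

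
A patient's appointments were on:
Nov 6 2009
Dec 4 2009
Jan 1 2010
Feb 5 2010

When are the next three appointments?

Mar 5 2010, Apr 2 2010, May 7 2010

These are Fridays at 28- or 35-day spacing (28, 28, 35).
The pattern: 1st Friday of the month.
March 2010 — 1st Friday is Mar 5 2010.
1st Friday of April 2010: Apr 2 2010.
May 2010 — 1st Friday is May 7 2010.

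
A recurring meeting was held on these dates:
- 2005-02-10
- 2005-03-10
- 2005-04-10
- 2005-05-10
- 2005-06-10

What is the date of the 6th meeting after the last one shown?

Gaps: 28, 31, 30, 31 days — not constant. Every event is on the 10th of the month.
Pattern: the 10th of each month.
Next: July 2005 → 2005-07-10.
Next: August 2005 → 2005-08-10.
Next: September 2005 → 2005-09-10.
October 2005: 2005-10-10.
Next: November 2005 → 2005-11-10.
December 2005: 2005-12-10.

2005-12-10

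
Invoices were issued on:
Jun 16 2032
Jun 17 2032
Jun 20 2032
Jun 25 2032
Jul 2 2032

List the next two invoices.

Intervals are 1, 3, 5, 7 days — an arithmetic progression with common difference 2.
Next gap: 9 days. Jul 2 2032 + 9 days = Jul 11 2032.
Next gap: 11 days. Jul 11 2032 + 11 days = Jul 22 2032.

Jul 11 2032, Jul 22 2032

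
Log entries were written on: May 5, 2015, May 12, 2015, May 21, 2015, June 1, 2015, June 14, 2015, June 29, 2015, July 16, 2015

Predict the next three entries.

August 4, 2015; August 25, 2015; September 17, 2015

Intervals are 7, 9, 11, 13, 15, 17 days — an arithmetic progression with common difference 2.
Next gap: 19 days. July 16, 2015 + 19 days = August 4, 2015.
Next gap: 21 days. August 4, 2015 + 21 days = August 25, 2015.
Next gap: 23 days. August 25, 2015 + 23 days = September 17, 2015.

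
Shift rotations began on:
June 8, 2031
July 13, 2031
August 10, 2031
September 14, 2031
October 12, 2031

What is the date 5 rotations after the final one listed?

All dates are Sundays, 35, 28, 35, 28 days apart.
Specifically, the 2nd Sunday of each month.
November 2031 — 2nd Sunday is November 9, 2031.
2nd Sunday of December 2031: December 14, 2031.
January 2032 — 2nd Sunday is January 11, 2032.
2nd Sunday of February 2032: February 8, 2032.
March 2032 — 2nd Sunday is March 14, 2032.

March 14, 2032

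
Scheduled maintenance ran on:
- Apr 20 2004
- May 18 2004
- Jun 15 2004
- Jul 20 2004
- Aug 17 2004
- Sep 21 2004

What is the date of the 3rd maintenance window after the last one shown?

Dec 21 2004

These are Tuesdays at 28- or 35-day spacing (28, 28, 35, 28, 35).
The pattern: 3rd Tuesday of the month.
October 2004 — 3rd Tuesday is Oct 19 2004.
3rd Tuesday of November 2004: Nov 16 2004.
3rd Tuesday of December 2004: Dec 21 2004.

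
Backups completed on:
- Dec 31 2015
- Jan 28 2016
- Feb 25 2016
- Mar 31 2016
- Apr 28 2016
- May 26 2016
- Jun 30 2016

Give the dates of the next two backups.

Every date is a Thursday; gaps 28, 28, 35, 28, 28, 35 days.
Each is the last Thursday of its month (at least one falls on the 29th or later, ruling out '4th Thursday').
Last Thursday of July 2016: Jul 28 2016.
August 2016 ends with Thursday Aug 25 2016.

Jul 28 2016, Aug 25 2016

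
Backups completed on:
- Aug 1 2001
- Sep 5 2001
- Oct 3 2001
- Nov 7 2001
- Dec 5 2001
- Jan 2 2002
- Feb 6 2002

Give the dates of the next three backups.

Mar 6 2002, Apr 3 2002, May 1 2002

Gaps: 35, 28, 35, 28, 28, 35 days — a mix of 28 and 35. Every date is a Wednesday.
Each is the 1st Wednesday of its month.
March 2002 — 1st Wednesday is Mar 6 2002.
April 2002 — 1st Wednesday is Apr 3 2002.
May 2002 — 1st Wednesday is May 1 2002.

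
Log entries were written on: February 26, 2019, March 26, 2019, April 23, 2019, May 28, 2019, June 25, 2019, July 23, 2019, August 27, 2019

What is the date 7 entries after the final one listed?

March 24, 2020

Gaps: 28, 28, 35, 28, 28, 35 days — a mix of 28 and 35. Every date is a Tuesday.
Each is the 4th Tuesday of its month.
September 2019 — 4th Tuesday is September 24, 2019.
October 2019 — 4th Tuesday is October 22, 2019.
4th Tuesday of November 2019: November 26, 2019.
December 2019 — 4th Tuesday is December 24, 2019.
4th Tuesday of January 2020: January 28, 2020.
February 2020 — 4th Tuesday is February 25, 2020.
March 2020 — 4th Tuesday is March 24, 2020.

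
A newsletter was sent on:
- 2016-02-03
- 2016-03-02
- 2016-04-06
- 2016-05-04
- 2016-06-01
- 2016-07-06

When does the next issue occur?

All dates are Wednesdays, 28, 35, 28, 28, 35 days apart.
Specifically, the 1st Wednesday of each month.
1st Wednesday of August 2016: 2016-08-03.

2016-08-03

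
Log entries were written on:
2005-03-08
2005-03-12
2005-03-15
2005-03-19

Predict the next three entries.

2005-03-22, 2005-03-26, 2005-03-29

The gap pattern 4, 3, 4 repeats every 2 events.
These are the Tuesdays and Saturdays of each week.
Next Tuesday: 2005-03-22.
Next Saturday: 2005-03-26.
The following Tuesday is 2005-03-29.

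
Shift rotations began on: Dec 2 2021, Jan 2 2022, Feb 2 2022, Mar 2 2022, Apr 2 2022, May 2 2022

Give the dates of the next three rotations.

Jun 2 2022, Jul 2 2022, Aug 2 2022

Each date is the 2nd; the gaps (31, 31, 28, 31, 30) track the month lengths.
The rule is the 2nd of each month.
Next: June 2022 → Jun 2 2022.
Next: July 2022 → Jul 2 2022.
August 2022: Aug 2 2022.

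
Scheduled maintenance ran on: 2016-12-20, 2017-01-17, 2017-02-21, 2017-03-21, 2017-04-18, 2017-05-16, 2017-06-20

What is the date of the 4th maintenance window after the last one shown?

2017-10-17

These are Tuesdays at 28- or 35-day spacing (28, 35, 28, 28, 28, 35).
The pattern: 3rd Tuesday of the month.
3rd Tuesday of July 2017: 2017-07-18.
3rd Tuesday of August 2017: 2017-08-15.
September 2017 — 3rd Tuesday is 2017-09-19.
3rd Tuesday of October 2017: 2017-10-17.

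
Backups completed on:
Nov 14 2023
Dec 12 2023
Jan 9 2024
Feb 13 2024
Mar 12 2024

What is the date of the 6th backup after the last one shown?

Sep 10 2024

All dates are Tuesdays, 28, 28, 35, 28 days apart.
Specifically, the 2nd Tuesday of each month.
April 2024 — 2nd Tuesday is Apr 9 2024.
2nd Tuesday of May 2024: May 14 2024.
June 2024 — 2nd Tuesday is Jun 11 2024.
July 2024 — 2nd Tuesday is Jul 9 2024.
2nd Tuesday of August 2024: Aug 13 2024.
2nd Tuesday of September 2024: Sep 10 2024.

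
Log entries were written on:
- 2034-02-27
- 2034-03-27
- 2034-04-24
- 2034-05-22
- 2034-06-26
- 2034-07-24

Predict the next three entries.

2034-08-28, 2034-09-25, 2034-10-23

All dates are Mondays, 28, 28, 28, 35, 28 days apart.
Specifically, the 4th Monday of each month.
August 2034 — 4th Monday is 2034-08-28.
4th Monday of September 2034: 2034-09-25.
October 2034 — 4th Monday is 2034-10-23.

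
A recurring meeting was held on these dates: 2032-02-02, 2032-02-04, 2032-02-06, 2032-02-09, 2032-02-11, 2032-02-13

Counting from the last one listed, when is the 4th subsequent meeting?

The gap pattern 2, 2, 3, 2, 2 repeats every 3 events.
These are the Mondays, Wednesdays and Fridays of each week.
The following Monday is 2032-02-16.
Next Wednesday: 2032-02-18.
Next Friday: 2032-02-20.
Next Monday: 2032-02-23.

2032-02-23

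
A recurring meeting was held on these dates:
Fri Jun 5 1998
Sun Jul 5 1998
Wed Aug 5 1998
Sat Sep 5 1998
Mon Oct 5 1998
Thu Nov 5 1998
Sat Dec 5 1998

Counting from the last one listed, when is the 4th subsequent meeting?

Mon Apr 5 1999

The day-of-month is always 5 (30, 31, 31, 30, 31, 30 days between events).
So this recurs on the 5th of each month.
January 1999: Tue Jan 5 1999.
Next: February 1999 → Fri Feb 5 1999.
Next: March 1999 → Fri Mar 5 1999.
April 1999: Mon Apr 5 1999.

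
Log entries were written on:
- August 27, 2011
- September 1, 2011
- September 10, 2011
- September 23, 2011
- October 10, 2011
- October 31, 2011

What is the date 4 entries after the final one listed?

March 3, 2012

Gaps: 5, 9, 13, 17, 21 days — each gap is 4 larger than the previous one.
Next gap: 25 days. October 31, 2011 + 25 days = November 25, 2011.
Next gap: 29 days. November 25, 2011 + 29 days = December 24, 2011.
Next gap: 33 days. December 24, 2011 + 33 days = January 26, 2012.
Next gap: 37 days. January 26, 2012 + 37 days = March 3, 2012.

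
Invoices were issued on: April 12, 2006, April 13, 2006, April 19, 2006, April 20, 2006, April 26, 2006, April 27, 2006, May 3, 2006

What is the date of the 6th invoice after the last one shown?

May 24, 2006

Gaps: 1, 6, 1, 6, 1, 6 days — not constant, but cyclic with period 2.
The events fall on every Wednesday and Thursday.
Next Thursday: May 4, 2006.
The following Wednesday is May 10, 2006.
The following Thursday is May 11, 2006.
Next Wednesday: May 17, 2006.
Next Thursday: May 18, 2006.
The following Wednesday is May 24, 2006.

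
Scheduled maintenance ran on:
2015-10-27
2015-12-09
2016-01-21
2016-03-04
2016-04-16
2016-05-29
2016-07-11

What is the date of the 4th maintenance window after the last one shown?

2016-12-30

Gaps between consecutive events: 43, 43, 43, 43, 43, 43 days — a constant 43-day interval.
2016-07-11 + 43 days = 2016-08-23.
2016-08-23 + 43 days = 2016-10-05.
2016-10-05 + 43 days = 2016-11-17.
2016-11-17 + 43 days = 2016-12-30.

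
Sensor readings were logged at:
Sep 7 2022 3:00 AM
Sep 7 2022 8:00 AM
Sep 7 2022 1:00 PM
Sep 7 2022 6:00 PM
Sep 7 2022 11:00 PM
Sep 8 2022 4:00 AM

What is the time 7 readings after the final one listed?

Gaps: 5, 5, 5, 5, 5 hours — each event is 5 hours after the previous one.
Sep 8 2022 4:00 AM + 5 h = Sep 8 2022 9:00 AM.
Sep 8 2022 9:00 AM + 5 h = Sep 8 2022 2:00 PM.
Sep 8 2022 2:00 PM + 5 h = Sep 8 2022 7:00 PM.
Sep 8 2022 7:00 PM + 5 h = Sep 9 2022 12:00 AM.
Sep 9 2022 12:00 AM + 5 h = Sep 9 2022 5:00 AM.
Sep 9 2022 5:00 AM + 5 h = Sep 9 2022 10:00 AM.
Sep 9 2022 10:00 AM + 5 h = Sep 9 2022 3:00 PM.

Sep 9 2022 3:00 PM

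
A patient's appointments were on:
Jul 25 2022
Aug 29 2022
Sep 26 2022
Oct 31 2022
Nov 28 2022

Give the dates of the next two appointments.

Dec 26 2022, Jan 30 2023

Every date is a Monday; gaps 35, 28, 35, 28 days.
Each is the last Monday of its month (at least one falls on the 29th or later, ruling out '4th Monday').
December 2022 ends with Monday Dec 26 2022.
Last Monday of January 2023: Jan 30 2023.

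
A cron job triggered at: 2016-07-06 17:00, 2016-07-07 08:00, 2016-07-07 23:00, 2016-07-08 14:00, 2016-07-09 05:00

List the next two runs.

The interval is a steady 15 hours (15, 15, 15, 15).
2016-07-09 05:00 + 15 h = 2016-07-09 20:00.
2016-07-09 20:00 + 15 h = 2016-07-10 11:00.

2016-07-09 20:00, 2016-07-10 11:00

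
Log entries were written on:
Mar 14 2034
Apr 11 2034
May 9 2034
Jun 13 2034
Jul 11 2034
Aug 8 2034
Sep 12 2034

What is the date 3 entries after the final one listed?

Dec 12 2034

These are Tuesdays at 28- or 35-day spacing (28, 28, 35, 28, 28, 35).
The pattern: 2nd Tuesday of the month.
2nd Tuesday of October 2034: Oct 10 2034.
November 2034 — 2nd Tuesday is Nov 14 2034.
2nd Tuesday of December 2034: Dec 12 2034.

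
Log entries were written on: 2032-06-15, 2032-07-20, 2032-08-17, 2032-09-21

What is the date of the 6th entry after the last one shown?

All dates are Tuesdays, 35, 28, 35 days apart.
Specifically, the 3rd Tuesday of each month.
October 2032 — 3rd Tuesday is 2032-10-19.
November 2032 — 3rd Tuesday is 2032-11-16.
3rd Tuesday of December 2032: 2032-12-21.
3rd Tuesday of January 2033: 2033-01-18.
3rd Tuesday of February 2033: 2033-02-15.
March 2033 — 3rd Tuesday is 2033-03-15.

2033-03-15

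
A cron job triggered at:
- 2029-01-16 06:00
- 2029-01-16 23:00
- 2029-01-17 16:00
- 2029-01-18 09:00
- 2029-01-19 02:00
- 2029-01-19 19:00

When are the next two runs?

2029-01-20 12:00, 2029-01-21 05:00

The interval is a steady 17 hours (17, 17, 17, 17, 17).
2029-01-19 19:00 + 17 h = 2029-01-20 12:00.
2029-01-20 12:00 + 17 h = 2029-01-21 05:00.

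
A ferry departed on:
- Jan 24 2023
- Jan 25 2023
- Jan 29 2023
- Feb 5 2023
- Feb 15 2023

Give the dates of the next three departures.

The spacing grows by 3 each time: 1, 4, 7, 10 days.
Next gap: 13 days. Feb 15 2023 + 13 days = Feb 28 2023.
Next gap: 16 days. Feb 28 2023 + 16 days = Mar 16 2023.
Next gap: 19 days. Mar 16 2023 + 19 days = Apr 4 2023.

Feb 28 2023, Mar 16 2023, Apr 4 2023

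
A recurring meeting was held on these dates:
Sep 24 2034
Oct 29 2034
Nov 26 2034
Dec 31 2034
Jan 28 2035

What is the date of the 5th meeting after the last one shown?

Jun 24 2035

These are Sundays with 35, 28, 35, 28-day gaps.
Each is the final Sunday of its month — Oct 29 2034 is past the 28th, so '4th Sunday' doesn't fit.
Last Sunday of February 2035: Feb 25 2035.
March 2035 ends with Sunday Mar 25 2035.
April 2035 ends with Sunday Apr 29 2035.
May 2035 ends with Sunday May 27 2035.
June 2035 ends with Sunday Jun 24 2035.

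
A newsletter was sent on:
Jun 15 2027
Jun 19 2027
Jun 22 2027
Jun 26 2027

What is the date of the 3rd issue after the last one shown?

Gaps: 4, 3, 4 days — not constant, but cyclic with period 2.
The events fall on every Tuesday and Saturday.
The following Tuesday is Jun 29 2027.
The following Saturday is Jul 3 2027.
The following Tuesday is Jul 6 2027.

Jul 6 2027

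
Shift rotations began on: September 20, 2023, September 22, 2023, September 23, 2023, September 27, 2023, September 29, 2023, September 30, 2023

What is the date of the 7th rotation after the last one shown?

The gap pattern 2, 1, 4, 2, 1 repeats every 3 events.
These are the Wednesdays, Fridays and Saturdays of each week.
Next Wednesday: October 4, 2023.
Next Friday: October 6, 2023.
Next Saturday: October 7, 2023.
The following Wednesday is October 11, 2023.
Next Friday: October 13, 2023.
Next Saturday: October 14, 2023.
The following Wednesday is October 18, 2023.

October 18, 2023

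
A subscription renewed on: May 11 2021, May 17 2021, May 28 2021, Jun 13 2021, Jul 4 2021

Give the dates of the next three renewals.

Jul 30 2021, Aug 30 2021, Oct 5 2021

Gaps: 6, 11, 16, 21 days — each gap is 5 larger than the previous one.
Next gap: 26 days. Jul 4 2021 + 26 days = Jul 30 2021.
Next gap: 31 days. Jul 30 2021 + 31 days = Aug 30 2021.
Next gap: 36 days. Aug 30 2021 + 36 days = Oct 5 2021.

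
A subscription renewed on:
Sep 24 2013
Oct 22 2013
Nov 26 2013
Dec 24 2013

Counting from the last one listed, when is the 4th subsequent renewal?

All dates are Tuesdays, 28, 35, 28 days apart.
Specifically, the 4th Tuesday of each month.
4th Tuesday of January 2014: Jan 28 2014.
February 2014 — 4th Tuesday is Feb 25 2014.
March 2014 — 4th Tuesday is Mar 25 2014.
4th Tuesday of April 2014: Apr 22 2014.

Apr 22 2014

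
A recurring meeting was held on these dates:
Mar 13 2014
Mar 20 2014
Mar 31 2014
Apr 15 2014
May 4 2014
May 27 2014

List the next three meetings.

The spacing grows by 4 each time: 7, 11, 15, 19, 23 days.
Next gap: 27 days. May 27 2014 + 27 days = Jun 23 2014.
Next gap: 31 days. Jun 23 2014 + 31 days = Jul 24 2014.
Next gap: 35 days. Jul 24 2014 + 35 days = Aug 28 2014.

Jun 23 2014, Jul 24 2014, Aug 28 2014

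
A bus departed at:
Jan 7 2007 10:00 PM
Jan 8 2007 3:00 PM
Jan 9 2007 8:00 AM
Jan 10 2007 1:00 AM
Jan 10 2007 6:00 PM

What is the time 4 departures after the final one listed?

Jan 13 2007 2:00 PM

The interval is a steady 17 hours (17, 17, 17, 17).
Jan 10 2007 6:00 PM + 17 h = Jan 11 2007 11:00 AM.
Jan 11 2007 11:00 AM + 17 h = Jan 12 2007 4:00 AM.
Jan 12 2007 4:00 AM + 17 h = Jan 12 2007 9:00 PM.
Jan 12 2007 9:00 PM + 17 h = Jan 13 2007 2:00 PM.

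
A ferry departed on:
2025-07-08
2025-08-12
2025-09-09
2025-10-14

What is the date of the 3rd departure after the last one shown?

All dates are Tuesdays, 35, 28, 35 days apart.
Specifically, the 2nd Tuesday of each month.
2nd Tuesday of November 2025: 2025-11-11.
2nd Tuesday of December 2025: 2025-12-09.
January 2026 — 2nd Tuesday is 2026-01-13.

2026-01-13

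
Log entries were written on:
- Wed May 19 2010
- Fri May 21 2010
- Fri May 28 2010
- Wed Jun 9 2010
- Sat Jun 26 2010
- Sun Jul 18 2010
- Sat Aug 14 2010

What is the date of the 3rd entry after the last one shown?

Fri Dec 3 2010

The spacing grows by 5 each time: 2, 7, 12, 17, 22, 27 days.
Next gap: 32 days. Sat Aug 14 2010 + 32 days = Wed Sep 15 2010.
Next gap: 37 days. Wed Sep 15 2010 + 37 days = Fri Oct 22 2010.
Next gap: 42 days. Fri Oct 22 2010 + 42 days = Fri Dec 3 2010.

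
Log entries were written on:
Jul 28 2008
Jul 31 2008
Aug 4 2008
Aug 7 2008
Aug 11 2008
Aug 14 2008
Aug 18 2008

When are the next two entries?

Gaps: 3, 4, 3, 4, 3, 4 days — not constant, but cyclic with period 2.
The events fall on every Monday and Thursday.
The following Thursday is Aug 21 2008.
Next Monday: Aug 25 2008.

Aug 21 2008, Aug 25 2008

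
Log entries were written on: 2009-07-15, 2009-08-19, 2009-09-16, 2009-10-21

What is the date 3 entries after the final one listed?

These are Wednesdays at 28- or 35-day spacing (35, 28, 35).
The pattern: 3rd Wednesday of the month.
3rd Wednesday of November 2009: 2009-11-18.
3rd Wednesday of December 2009: 2009-12-16.
January 2010 — 3rd Wednesday is 2010-01-20.

2010-01-20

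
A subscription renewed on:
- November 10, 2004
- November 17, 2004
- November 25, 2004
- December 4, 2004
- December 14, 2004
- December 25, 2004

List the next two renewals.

January 6, 2005; January 19, 2005

The spacing grows by 1 each time: 7, 8, 9, 10, 11 days.
Next gap: 12 days. December 25, 2004 + 12 days = January 6, 2005.
Next gap: 13 days. January 6, 2005 + 13 days = January 19, 2005.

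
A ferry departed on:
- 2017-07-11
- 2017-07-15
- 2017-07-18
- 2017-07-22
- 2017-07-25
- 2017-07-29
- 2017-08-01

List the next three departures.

2017-08-05, 2017-08-08, 2017-08-12

The gap pattern 4, 3, 4, 3, 4, 3 repeats every 2 events.
These are the Tuesdays and Saturdays of each week.
The following Saturday is 2017-08-05.
Next Tuesday: 2017-08-08.
Next Saturday: 2017-08-12.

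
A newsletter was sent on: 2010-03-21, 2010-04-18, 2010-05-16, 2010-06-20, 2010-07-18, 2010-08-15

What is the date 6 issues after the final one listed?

2011-02-20

These are Sundays at 28- or 35-day spacing (28, 28, 35, 28, 28).
The pattern: 3rd Sunday of the month.
3rd Sunday of September 2010: 2010-09-19.
October 2010 — 3rd Sunday is 2010-10-17.
3rd Sunday of November 2010: 2010-11-21.
December 2010 — 3rd Sunday is 2010-12-19.
January 2011 — 3rd Sunday is 2011-01-16.
3rd Sunday of February 2011: 2011-02-20.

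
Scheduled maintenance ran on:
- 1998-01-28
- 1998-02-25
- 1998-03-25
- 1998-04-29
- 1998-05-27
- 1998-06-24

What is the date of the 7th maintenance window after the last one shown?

Every date is a Wednesday; gaps 28, 28, 35, 28, 28 days.
Each is the last Wednesday of its month (at least one falls on the 29th or later, ruling out '4th Wednesday').
Last Wednesday of July 1998: 1998-07-29.
Last Wednesday of August 1998: 1998-08-26.
September 1998 ends with Wednesday 1998-09-30.
Last Wednesday of October 1998: 1998-10-28.
November 1998 ends with Wednesday 1998-11-25.
Last Wednesday of December 1998: 1998-12-30.
Last Wednesday of January 1999: 1999-01-27.

1999-01-27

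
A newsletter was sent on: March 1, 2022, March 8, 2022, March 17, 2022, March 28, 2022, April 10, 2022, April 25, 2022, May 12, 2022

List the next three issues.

May 31, 2022; June 21, 2022; July 14, 2022

Gaps: 7, 9, 11, 13, 15, 17 days — each gap is 2 larger than the previous one.
Next gap: 19 days. May 12, 2022 + 19 days = May 31, 2022.
Next gap: 21 days. May 31, 2022 + 21 days = June 21, 2022.
Next gap: 23 days. June 21, 2022 + 23 days = July 14, 2022.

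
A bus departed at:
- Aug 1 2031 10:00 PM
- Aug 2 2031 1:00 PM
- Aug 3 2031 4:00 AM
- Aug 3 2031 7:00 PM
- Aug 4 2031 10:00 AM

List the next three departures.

Aug 5 2031 1:00 AM, Aug 5 2031 4:00 PM, Aug 6 2031 7:00 AM

Gaps: 15, 15, 15, 15 hours — each event is 15 hours after the previous one.
Aug 4 2031 10:00 AM + 15 h = Aug 5 2031 1:00 AM.
Aug 5 2031 1:00 AM + 15 h = Aug 5 2031 4:00 PM.
Aug 5 2031 4:00 PM + 15 h = Aug 6 2031 7:00 AM.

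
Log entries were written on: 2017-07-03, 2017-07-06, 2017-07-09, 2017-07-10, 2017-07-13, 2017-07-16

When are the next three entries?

The gap pattern 3, 3, 1, 3, 3 repeats every 3 events.
These are the Mondays, Thursdays and Sundays of each week.
Next Monday: 2017-07-17.
Next Thursday: 2017-07-20.
Next Sunday: 2017-07-23.

2017-07-17, 2017-07-20, 2017-07-23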